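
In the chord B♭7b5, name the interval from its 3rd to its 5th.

B♭7b5 is spelled B♭ D F♭ A♭.
3rd = D; 5th = F♭.
D up to F♭ is 2 semitones, a whole step narrower than a major third, so the interval is diminished.

diminished third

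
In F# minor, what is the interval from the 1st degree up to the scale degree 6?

minor sixth

F# natural minor: F# G# A B C# D E.
That puts F# below D.
From F# to D: 8 semitones over a sixth = minor.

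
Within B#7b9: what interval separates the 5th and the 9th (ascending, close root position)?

Spelling the chord: B#-D##-F##-A#-C#.
So we need the interval from F## up to C#.
From F## to C#: 6 semitones over a fifth = diminished.

diminished fifth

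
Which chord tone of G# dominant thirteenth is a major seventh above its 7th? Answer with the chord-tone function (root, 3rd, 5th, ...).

13th

Spelling the chord: G#-B#-D#-F#-A#-E#.
The 7th is F#. A major seventh above F# is E#.
E# is the chord's 13th.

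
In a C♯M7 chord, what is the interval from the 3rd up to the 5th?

minor third

C♯M7: C♯ E♯ G♯ B♯.
So we need the interval from E♯ up to G♯.
From E♯ to G♯: 3 semitones over a third = minor.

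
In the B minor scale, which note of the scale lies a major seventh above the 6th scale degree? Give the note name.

F#

The scale is B C♯ D E F♯ G A.
The 6th scale degree is G; a major seventh above that is F♯ — scale degree 5.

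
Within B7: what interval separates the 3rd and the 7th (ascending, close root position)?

Spelling the chord: B-D#-F#-A.
So we need the interval from D# up to A.
From D# to A: 6 semitones over a fifth = diminished.

diminished fifth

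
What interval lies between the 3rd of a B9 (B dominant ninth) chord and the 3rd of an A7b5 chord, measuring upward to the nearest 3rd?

minor 7th

B9 (B dominant ninth) has D# as its 3rd, and A7b5 has C# as its 3rd.
D# up to C# is 10 semitones, a half step narrower than a major seventh, so the interval is minor.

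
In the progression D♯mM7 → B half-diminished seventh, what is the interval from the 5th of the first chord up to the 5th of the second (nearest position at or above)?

diminished sixth

D♯mM7 has A♯ as its 5th, and B half-diminished seventh has F as its 5th.
From A♯ to F: 7 semitones over a sixth = diminished.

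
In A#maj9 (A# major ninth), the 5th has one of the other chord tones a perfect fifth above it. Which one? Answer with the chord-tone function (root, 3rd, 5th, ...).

9th

A#maj9 is spelled A#, C##, E#, G##, B#.
The 5th is E#. A perfect fifth above E# is B#.
B# is the chord's 9th.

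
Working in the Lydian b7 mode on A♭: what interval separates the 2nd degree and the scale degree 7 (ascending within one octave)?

minor sixth

The scale runs A♭ B♭ C D E♭ F G♭.
That puts B♭ below G♭.
From B♭ to G♭: 8 semitones over a sixth = minor.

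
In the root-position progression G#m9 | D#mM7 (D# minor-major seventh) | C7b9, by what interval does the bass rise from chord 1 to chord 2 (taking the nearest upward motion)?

The roots are G# and D#.
Counting 5 letters and 7 half steps from G# gives a perfect fifth.

perfect 5th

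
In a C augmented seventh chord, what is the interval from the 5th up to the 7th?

diminished third

Spelling the chord: C–E–G#–Bb.
The 5th is G# and the 7th is Bb.
From G# to Bb: 2 semitones over a third = diminished.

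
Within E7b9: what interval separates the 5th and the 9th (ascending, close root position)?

E7b9 (E dominant seventh flat nine): E–G♯–B–D–F.
5th = B; 9th = F.
B up to F is 6 semitones, a half step narrower than a perfect fifth, so the interval is diminished.

diminished 5th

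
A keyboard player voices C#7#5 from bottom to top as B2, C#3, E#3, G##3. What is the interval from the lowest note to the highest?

The outer voices are B2 and G##3.
B up to G## is 10 semitones, a half step wider than a major sixth, so the interval is augmented.

augmented sixth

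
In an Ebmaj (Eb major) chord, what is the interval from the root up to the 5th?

Ebmaj (Eb major) is spelled Eb G Bb.
The root is Eb and the 5th is Bb.
From Eb to Bb is 7 semitones, exactly the perfect fifth.

perfect fifth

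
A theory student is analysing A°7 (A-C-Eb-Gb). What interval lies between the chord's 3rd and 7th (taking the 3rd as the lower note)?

d5

So we need the interval from C up to Gb.
C up to Gb is 6 semitones, a half step narrower than a perfect fifth, so the interval is diminished.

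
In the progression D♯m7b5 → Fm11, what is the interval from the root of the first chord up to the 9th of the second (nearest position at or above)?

The root of D♯m7b5 is D♯; the 9th of Fm11 is G.
D♯ up to G is 4 semitones, a half step narrower than a perfect fourth, so the interval is diminished.

d4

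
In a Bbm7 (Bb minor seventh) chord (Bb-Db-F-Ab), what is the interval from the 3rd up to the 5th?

major third

3rd = Db; 5th = F.
From Db to F is 4 semitones, exactly the major third.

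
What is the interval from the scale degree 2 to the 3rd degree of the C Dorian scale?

minor second

The scale runs C D Eb F G A Bb.
So we need the interval from D up to Eb.
From D to Eb: 1 semitone over a second = minor.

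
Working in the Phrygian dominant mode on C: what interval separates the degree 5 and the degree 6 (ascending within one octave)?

minor second

C phrygian dominant: C Db E F G Ab Bb.
So we need the interval from G up to Ab.
G up to Ab is 1 semitone, a half step narrower than a major second, so the interval is minor.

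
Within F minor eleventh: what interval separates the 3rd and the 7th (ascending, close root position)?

F minor eleventh: F–Ab–C–Eb–G–Bb.
The 3rd is Ab and the 7th is Eb.
From Ab to Eb is 7 semitones, exactly the perfect fifth.

perfect 5th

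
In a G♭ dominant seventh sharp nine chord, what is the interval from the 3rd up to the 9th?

G♭ dominant seventh sharp nine: G♭–B♭–D♭–F♭–A.
That puts B♭ below A.
Counting 7 letters and 11 half steps from B♭ gives a major seventh.

major seventh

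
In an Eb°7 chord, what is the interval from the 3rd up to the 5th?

Spelling the chord: Eb Gb Bbb Dbb.
3rd = Gb; 5th = Bbb.
From Gb to Bbb: 3 semitones over a third = minor.

minor third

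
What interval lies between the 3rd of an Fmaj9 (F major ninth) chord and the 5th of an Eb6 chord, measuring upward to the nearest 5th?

Fmaj9 (F major ninth) has A as its 3rd, and Eb6 has Bb as its 5th.
A up to Bb is 1 semitone, a half step narrower than a major second, so the interval is minor.

m2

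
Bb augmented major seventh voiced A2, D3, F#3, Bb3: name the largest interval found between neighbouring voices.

perfect 4th

Adjacent intervals: A2→D3 = perfect fourth; D3→F#3 = major third; F#3→Bb3 = diminished fourth.
The largest is A2 to D3, a perfect fourth (5 semitones).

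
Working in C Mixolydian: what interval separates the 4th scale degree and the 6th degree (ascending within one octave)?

The scale runs C D E F G A Bb.
That puts F below A.
F up to A spans 3 letter names and 4 semitones — a major third.

major 3rd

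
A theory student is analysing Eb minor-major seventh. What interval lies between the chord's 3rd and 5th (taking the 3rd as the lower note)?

Spelling the chord: Eb–Gb–Bb–D.
The 3rd is Gb and the 5th is Bb.
Counting 3 letters and 4 half steps from Gb gives a major third.

major third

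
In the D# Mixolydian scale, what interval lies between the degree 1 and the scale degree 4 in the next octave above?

Spelling the D# Mixolydian scale: D# E# F## G# A# B# C#.
Degree 1 = D#; 4th degree (up an octave) = G#.
D# up to G# spans 11 letter names and 17 semitones — a perfect eleventh.

perfect eleventh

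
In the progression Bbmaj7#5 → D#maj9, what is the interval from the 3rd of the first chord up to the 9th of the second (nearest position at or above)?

The 3rd of Bbmaj7#5 is D; the 9th of D#maj9 is E#.
D up to E# is 3 semitones, a half step wider than a major second, so the interval is augmented.

A2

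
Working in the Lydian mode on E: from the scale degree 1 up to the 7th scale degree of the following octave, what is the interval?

Spelling the Lydian mode on E: E F# G# A# B C# D#.
Scale degree 1 = E; scale degree 7 (up an octave) = D#.
From E to D# is 23 semitones, exactly the major fourteenth.

major fourteenth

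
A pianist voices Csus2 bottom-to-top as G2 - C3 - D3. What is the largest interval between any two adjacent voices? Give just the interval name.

Adjacent intervals: G2→C3 = perfect fourth; C3→D3 = major second.
The largest is G2 to C3, a perfect fourth (5 semitones).

P4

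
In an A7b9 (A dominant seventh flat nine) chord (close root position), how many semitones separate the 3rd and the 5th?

3

A7b9: A-C#-E-G-Bb.
C# to E is a minor third: 3 semitones.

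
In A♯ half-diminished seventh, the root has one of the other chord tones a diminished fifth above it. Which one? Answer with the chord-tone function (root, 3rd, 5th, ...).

5th

The chord tones of A♯ø7 are A♯–C♯–E–G♯.
The root is A♯. A diminished fifth above A♯ is E.
E is the chord's 5th.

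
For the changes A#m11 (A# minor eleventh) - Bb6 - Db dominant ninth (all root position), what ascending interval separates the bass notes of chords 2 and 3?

The roots are Bb and Db.
3 letter names make it a third; at 3 semitones (a half step narrower than major) the quality is minor.

minor third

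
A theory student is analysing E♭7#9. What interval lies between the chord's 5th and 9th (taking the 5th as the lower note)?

E♭7#9 (E♭ dominant seventh sharp nine) is spelled E♭–G–B♭–D♭–F♯.
The 5th is B♭ and the 9th is F♯.
B♭ up to F♯ is 8 semitones, a half step wider than a perfect fifth, so the interval is augmented.

A5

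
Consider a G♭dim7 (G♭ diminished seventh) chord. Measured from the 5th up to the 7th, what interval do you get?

m3

G♭dim7 (G♭ diminished seventh): G♭-B𝄫-D𝄫-F𝄫.
So we need the interval from D𝄫 up to F𝄫.
From D𝄫 to F𝄫: 3 semitones over a third = minor.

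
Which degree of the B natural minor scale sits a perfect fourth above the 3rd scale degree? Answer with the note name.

G

The scale is B C♯ D E F♯ G A.
The 3rd scale degree is D; a perfect fourth above that is G — scale degree 6.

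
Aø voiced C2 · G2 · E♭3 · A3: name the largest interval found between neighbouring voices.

minor 6th

Adjacent intervals: C2→G2 = perfect fifth; G2→E♭3 = minor sixth; E♭3→A3 = augmented fourth.
The largest is G2 to E♭3, a minor sixth (8 semitones).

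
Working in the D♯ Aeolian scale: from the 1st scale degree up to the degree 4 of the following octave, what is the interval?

P11

The scale runs D♯ E♯ F♯ G♯ A♯ B C♯.
The 1st scale degree is D♯ and the 4th scale degree (up an octave) is G♯.
Counting 11 letters and 17 half steps from D♯ gives a perfect eleventh.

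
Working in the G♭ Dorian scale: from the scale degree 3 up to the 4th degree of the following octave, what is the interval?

M9

Spelling the G♭ Dorian scale: G♭ A♭ B𝄫 C♭ D♭ E♭ F♭.
So we need the interval from B𝄫 up to C♭.
B𝄫 up to C♭ spans 9 letter names and 14 semitones — a major ninth.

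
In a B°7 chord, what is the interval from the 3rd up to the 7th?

diminished fifth

Spelling the chord: B D F Ab.
3rd = D; 7th = Ab.
D up to Ab is 6 semitones, a half step narrower than a perfect fifth, so the interval is diminished.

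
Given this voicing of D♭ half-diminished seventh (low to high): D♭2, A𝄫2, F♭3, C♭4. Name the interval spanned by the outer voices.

minor fourteenth

The outer voices are D♭2 and C♭4.
14 letter names make it a fourteenth; at 22 semitones (a half step narrower than major) the quality is minor.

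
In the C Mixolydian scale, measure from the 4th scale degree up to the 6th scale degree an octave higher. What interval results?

C mixolydian: C D E F G A B♭.
That puts F below A.
Counting 10 letters and 16 half steps from F gives a major tenth.

major tenth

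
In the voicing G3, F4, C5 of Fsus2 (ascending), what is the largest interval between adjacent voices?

Adjacent intervals: G3→F4 = minor seventh; F4→C5 = perfect fifth.
The largest is G3 to F4, a minor seventh (10 semitones).

minor seventh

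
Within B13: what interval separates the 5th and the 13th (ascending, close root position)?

major ninth

The chord tones of B13 (B dominant thirteenth) are B D# F# A C# G#.
The 5th is F# and the 13th is G#.
From F# to G# is 14 semitones, exactly the major ninth.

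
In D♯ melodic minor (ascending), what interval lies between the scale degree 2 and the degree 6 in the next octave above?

D♯ melodic minor: D♯ E♯ F♯ G♯ A♯ B♯ C𝄪.
The scale degree 2 is E♯ and the 6th degree (up an octave) is B♯.
E♯ up to B♯ spans 12 letter names and 19 semitones — a perfect twelfth.

perfect 12th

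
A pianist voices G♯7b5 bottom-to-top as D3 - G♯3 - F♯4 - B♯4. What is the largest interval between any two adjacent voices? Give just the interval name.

minor seventh

Adjacent intervals: D3→G♯3 = augmented fourth; G♯3→F♯4 = minor seventh; F♯4→B♯4 = augmented fourth.
The largest is G♯3 to F♯4, a minor seventh (10 semitones).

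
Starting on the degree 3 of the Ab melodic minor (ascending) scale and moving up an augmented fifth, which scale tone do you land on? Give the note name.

G

The scale is Ab Bb Cb Db Eb F G.
The degree 3 is Cb; an augmented fifth above that is G — scale degree 7.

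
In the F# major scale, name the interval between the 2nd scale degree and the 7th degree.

major sixth

F# major: F# G# A# B C# D# E#.
The 2nd scale degree is G# and the 7th degree is E#.
From G# to E# is 9 semitones, exactly the major sixth.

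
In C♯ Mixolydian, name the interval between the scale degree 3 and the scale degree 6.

P4

The scale runs C♯ D♯ E♯ F♯ G♯ A♯ B.
Scale degree 3 = E♯; 6th degree = A♯.
Counting 4 letters and 5 half steps from E♯ gives a perfect fourth.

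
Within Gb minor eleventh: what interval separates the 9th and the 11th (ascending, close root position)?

minor 3rd

Spelling the chord: Gb Bbb Db Fb Ab Cb.
9th = Ab; 11th = Cb.
From Ab to Cb: 3 semitones over a third = minor.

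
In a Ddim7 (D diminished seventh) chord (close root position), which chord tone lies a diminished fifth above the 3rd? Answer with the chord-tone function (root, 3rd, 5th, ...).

Spelling the chord: D F Ab Cb.
The 3rd is F. A diminished fifth above F is Cb.
Cb is the chord's 7th.

7th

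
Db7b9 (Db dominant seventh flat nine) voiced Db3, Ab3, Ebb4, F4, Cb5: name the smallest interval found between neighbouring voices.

Adjacent intervals: Db3→Ab3 = perfect fifth; Ab3→Ebb4 = diminished fifth; Ebb4→F4 = augmented second; F4→Cb5 = diminished fifth.
The smallest is Ebb4 to F4, an augmented second (3 semitones).

augmented second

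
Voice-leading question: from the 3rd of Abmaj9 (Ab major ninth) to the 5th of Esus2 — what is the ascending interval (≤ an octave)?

Abmaj9 (Ab major ninth) has C as its 3rd, and Esus2 has B as its 5th.
From C to B is 11 semitones, exactly the major seventh.

M7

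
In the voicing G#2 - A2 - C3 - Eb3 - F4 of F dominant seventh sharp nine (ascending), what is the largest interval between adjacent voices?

major ninth

Adjacent intervals: G#2→A2 = minor second; A2→C3 = minor third; C3→Eb3 = minor third; Eb3→F4 = major ninth.
The largest is Eb3 to F4, a major ninth (14 semitones).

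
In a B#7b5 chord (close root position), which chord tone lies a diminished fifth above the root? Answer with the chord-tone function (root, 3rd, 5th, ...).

B#7b5: B# D## F# A#.
The root is B#. A diminished fifth above B# is F#.
F# is the chord's 5th.

5th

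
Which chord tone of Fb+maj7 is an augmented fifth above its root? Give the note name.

The chord tones of Fb+maj7 (Fb augmented major seventh) are Fb Ab C Eb.
The root is Fb. An augmented fifth above Fb is C.
C is the chord's 5th.

C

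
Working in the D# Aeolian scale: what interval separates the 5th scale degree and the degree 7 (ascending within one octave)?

Spelling the D# Aeolian scale: D# E# F# G# A# B C#.
The 5th scale degree is A# and the scale degree 7 is C#.
From A# to C#: 3 semitones over a third = minor.

minor third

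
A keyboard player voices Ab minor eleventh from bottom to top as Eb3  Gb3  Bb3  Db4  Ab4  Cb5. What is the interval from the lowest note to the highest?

minor thirteenth

The outer voices are Eb3 and Cb5.
From Eb to Cb: 20 semitones over a thirteenth = minor.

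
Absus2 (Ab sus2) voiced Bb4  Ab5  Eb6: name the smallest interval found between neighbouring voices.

Adjacent intervals: Bb4→Ab5 = minor seventh; Ab5→Eb6 = perfect fifth.
The smallest is Ab5 to Eb6, a perfect fifth (7 semitones).

P5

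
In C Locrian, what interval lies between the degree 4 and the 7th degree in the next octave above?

perfect eleventh

Spelling C Locrian: C Db Eb F Gb Ab Bb.
Degree 4 = F; scale degree 7 (up an octave) = Bb.
From F to Bb is 17 semitones, exactly the perfect eleventh.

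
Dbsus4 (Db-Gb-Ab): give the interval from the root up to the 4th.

perfect fourth

Root = Db; 4th = Gb.
From Db to Gb is 5 semitones, exactly the perfect fourth.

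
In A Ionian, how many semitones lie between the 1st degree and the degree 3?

4

The scale is A B C# D E F# G#.
A up to C# is a major third — 4 semitones.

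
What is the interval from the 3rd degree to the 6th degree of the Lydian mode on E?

P4

The scale runs E F# G# A# B C# D#.
The 3rd degree is G# and the degree 6 is C#.
Counting 4 letters and 5 half steps from G# gives a perfect fourth.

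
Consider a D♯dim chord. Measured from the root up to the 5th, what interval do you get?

diminished fifth

D♯° is spelled D♯ F♯ A.
So we need the interval from D♯ up to A.
D♯ up to A is 6 semitones, a half step narrower than a perfect fifth, so the interval is diminished.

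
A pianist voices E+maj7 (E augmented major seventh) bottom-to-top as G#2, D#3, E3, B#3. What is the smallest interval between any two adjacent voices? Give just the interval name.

Adjacent intervals: G#2→D#3 = perfect fifth; D#3→E3 = minor second; E3→B#3 = augmented fifth.
The smallest is D#3 to E3, a minor second (1 semitone).

minor second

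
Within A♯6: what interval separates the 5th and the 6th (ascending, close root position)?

major second

Spelling the chord: A♯-C𝄪-E♯-F𝄪.
That puts E♯ below F𝄪.
From E♯ to F𝄪 is 2 semitones, exactly the major second.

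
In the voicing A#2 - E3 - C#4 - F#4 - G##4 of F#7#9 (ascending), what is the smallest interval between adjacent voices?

augmented second

Adjacent intervals: A#2→E3 = diminished fifth; E3→C#4 = major sixth; C#4→F#4 = perfect fourth; F#4→G##4 = augmented second.
The smallest is F#4 to G##4, an augmented second (3 semitones).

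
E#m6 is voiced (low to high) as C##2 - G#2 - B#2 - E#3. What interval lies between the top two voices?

Those voices are B#2 and E#3.
From B# to E# is 5 semitones, exactly the perfect fourth.

perfect fourth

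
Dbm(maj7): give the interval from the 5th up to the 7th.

Dbm(maj7) is spelled Db–Fb–Ab–C.
That puts Ab below C.
Counting 3 letters and 4 half steps from Ab gives a major third.

major third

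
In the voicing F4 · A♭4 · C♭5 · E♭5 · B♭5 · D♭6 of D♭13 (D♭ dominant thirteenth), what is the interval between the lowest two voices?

Those voices are F4 and A♭4.
F up to A♭ is 3 semitones, a half step narrower than a major third, so the interval is minor.

minor 3rd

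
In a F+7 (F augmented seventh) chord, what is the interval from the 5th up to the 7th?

diminished 3rd

F augmented seventh is spelled F, A, C♯, E♭.
So we need the interval from C♯ up to E♭.
From C♯ to E♭: 2 semitones over a third = diminished.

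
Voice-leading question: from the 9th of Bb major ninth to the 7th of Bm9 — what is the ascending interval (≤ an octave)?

The 9th of Bb major ninth is C; the 7th of Bm9 is A.
From C to A is 9 semitones, exactly the major sixth.

major sixth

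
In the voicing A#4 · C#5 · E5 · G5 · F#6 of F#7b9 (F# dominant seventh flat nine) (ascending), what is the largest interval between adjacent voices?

Adjacent intervals: A#4→C#5 = minor third; C#5→E5 = minor third; E5→G5 = minor third; G5→F#6 = major seventh.
The largest is G5 to F#6, a major seventh (11 semitones).

M7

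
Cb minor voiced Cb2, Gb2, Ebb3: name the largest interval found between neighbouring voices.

Adjacent intervals: Cb2→Gb2 = perfect fifth; Gb2→Ebb3 = minor sixth.
The largest is Gb2 to Ebb3, a minor sixth (8 semitones).

minor sixth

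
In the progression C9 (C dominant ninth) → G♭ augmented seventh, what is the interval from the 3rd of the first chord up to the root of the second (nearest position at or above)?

C9 (C dominant ninth) has E as its 3rd, and G♭ augmented seventh has G♭ as its root.
E up to G♭ is 2 semitones, a whole step narrower than a major third, so the interval is diminished.

d3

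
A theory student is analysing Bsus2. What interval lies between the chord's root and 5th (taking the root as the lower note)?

perfect fifth

Bsus2: B-C#-F#.
The root is B and the 5th is F#.
From B to F# is 7 semitones, exactly the perfect fifth.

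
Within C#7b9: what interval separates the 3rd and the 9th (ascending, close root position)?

diminished 7th

The chord tones of C# dominant seventh flat nine are C#, E#, G#, B, D.
That puts E# below D.
From E# to D: 9 semitones over a seventh = diminished.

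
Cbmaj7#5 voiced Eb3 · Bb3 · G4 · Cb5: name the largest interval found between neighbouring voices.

Adjacent intervals: Eb3→Bb3 = perfect fifth; Bb3→G4 = major sixth; G4→Cb5 = diminished fourth.
The largest is Bb3 to G4, a major sixth (9 semitones).

major sixth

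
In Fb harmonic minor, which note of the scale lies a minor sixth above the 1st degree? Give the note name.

Dbb

The scale is Fb Gb Abb Bbb Cb Dbb Eb.
The 1st degree is Fb; a minor sixth above that is Dbb — scale degree 6.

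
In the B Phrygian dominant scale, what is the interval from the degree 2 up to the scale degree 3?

The scale runs B C D# E F# G A.
Degree 2 = C; 3rd degree = D#.
C up to D# is 3 semitones, a half step wider than a major second, so the interval is augmented.

augmented 2nd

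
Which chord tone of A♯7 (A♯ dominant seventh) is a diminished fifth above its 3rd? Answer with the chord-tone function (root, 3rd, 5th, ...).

7th

Spelling the chord: A♯ C𝄪 E♯ G♯.
The 3rd is C𝄪. A diminished fifth above C𝄪 is G♯.
G♯ is the chord's 7th.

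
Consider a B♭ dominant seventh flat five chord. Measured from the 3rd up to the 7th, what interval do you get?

diminished fifth

B♭7b5: B♭, D, F♭, A♭.
The 3rd is D and the 7th is A♭.
D up to A♭ is 6 semitones, a half step narrower than a perfect fifth, so the interval is diminished.
This 3–7 tritone is the characteristic tension at the heart of the dominant sound.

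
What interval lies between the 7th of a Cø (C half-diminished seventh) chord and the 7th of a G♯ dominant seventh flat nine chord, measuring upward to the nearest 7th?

Cø (C half-diminished seventh) has B♭ as its 7th, and G♯ dominant seventh flat nine has F♯ as its 7th.
B♭ up to F♯ is 8 semitones, a half step wider than a perfect fifth, so the interval is augmented.

augmented fifth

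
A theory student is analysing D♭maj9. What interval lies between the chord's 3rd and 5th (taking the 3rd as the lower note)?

Spelling the chord: D♭ F A♭ C E♭.
The 3rd is F and the 5th is A♭.
F up to A♭ is 3 semitones, a half step narrower than a major third, so the interval is minor.

minor third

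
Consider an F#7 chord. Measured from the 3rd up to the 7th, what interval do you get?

diminished fifth

Spelling the chord: F# A# C# E.
So we need the interval from A# up to E.
A# up to E is 6 semitones, a half step narrower than a perfect fifth, so the interval is diminished.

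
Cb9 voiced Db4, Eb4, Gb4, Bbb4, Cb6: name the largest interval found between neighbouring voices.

Adjacent intervals: Db4→Eb4 = major second; Eb4→Gb4 = minor third; Gb4→Bbb4 = minor third; Bbb4→Cb6 = major ninth.
The largest is Bbb4 to Cb6, a major ninth (14 semitones).

major ninth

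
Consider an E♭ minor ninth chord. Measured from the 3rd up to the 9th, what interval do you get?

M7

Spelling the chord: E♭–G♭–B♭–D♭–F.
The 3rd is G♭ and the 9th is F.
From G♭ to F is 11 semitones, exactly the major seventh.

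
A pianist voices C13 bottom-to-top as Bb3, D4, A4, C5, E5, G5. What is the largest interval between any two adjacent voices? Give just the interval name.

Adjacent intervals: Bb3→D4 = major third; D4→A4 = perfect fifth; A4→C5 = minor third; C5→E5 = major third; E5→G5 = minor third.
The largest is D4 to A4, a perfect fifth (7 semitones).

P5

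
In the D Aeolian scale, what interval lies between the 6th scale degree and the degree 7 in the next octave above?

Spelling the D Aeolian scale: D E F G A Bb C.
So we need the interval from Bb up to C.
Counting 9 letters and 14 half steps from Bb gives a major ninth.

major ninth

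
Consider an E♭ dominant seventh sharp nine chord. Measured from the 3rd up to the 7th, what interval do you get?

diminished fifth

The chord tones of E♭7#9 (E♭ dominant seventh sharp nine) are E♭ G B♭ D♭ F♯.
So we need the interval from G up to D♭.
From G to D♭: 6 semitones over a fifth = diminished.
That tritone between 3rd and 7th is what gives the dominant seventh its pull toward resolution.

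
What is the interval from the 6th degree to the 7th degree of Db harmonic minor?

augmented second

Db harmonic minor: Db Eb Fb Gb Ab Bbb C.
6th degree = Bbb; 7th degree = C.
From Bbb to C: 3 semitones over a second = augmented.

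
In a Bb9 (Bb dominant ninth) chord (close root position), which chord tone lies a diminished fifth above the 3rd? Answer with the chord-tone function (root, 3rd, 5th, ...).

The chord tones of Bb9 (Bb dominant ninth) are Bb, D, F, Ab, C.
The 3rd is D. A diminished fifth above D is Ab.
Ab is the chord's 7th.

7th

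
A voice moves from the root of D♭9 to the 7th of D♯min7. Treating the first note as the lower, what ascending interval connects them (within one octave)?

The root of D♭9 is D♭; the 7th of D♯min7 is C♯.
D♭ up to C♯ is 12 semitones, a half step wider than a major seventh, so the interval is augmented.

augmented seventh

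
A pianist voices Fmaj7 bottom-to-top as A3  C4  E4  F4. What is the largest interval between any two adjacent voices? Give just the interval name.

major third

Adjacent intervals: A3→C4 = minor third; C4→E4 = major third; E4→F4 = minor second.
The largest is C4 to E4, a major third (4 semitones).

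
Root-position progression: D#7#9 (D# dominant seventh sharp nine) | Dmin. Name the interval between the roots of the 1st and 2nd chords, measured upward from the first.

The roots are D# and D.
8 letter names make it an octave; at 11 semitones (a half step narrower than perfect) the quality is diminished.

diminished 8th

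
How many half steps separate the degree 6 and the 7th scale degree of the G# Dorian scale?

The scale is G# A# B C# D# E# F#.
E# up to F# is a minor second — 1 semitone.

1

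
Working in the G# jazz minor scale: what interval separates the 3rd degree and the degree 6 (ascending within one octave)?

The scale runs G# A# B C# D# E# F##.
3rd degree = B; degree 6 = E#.
B up to E# is 6 semitones, a half step wider than a perfect fourth, so the interval is augmented.

augmented fourth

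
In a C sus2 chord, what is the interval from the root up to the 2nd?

Spelling the chord: C-D-G.
The root is C and the 2nd is D.
C up to D spans 2 letter names and 2 semitones — a major second.

major second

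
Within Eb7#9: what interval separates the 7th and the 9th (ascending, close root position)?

Spelling the chord: Eb, G, Bb, Db, F#.
The 7th is Db and the 9th is F#.
From Db to F#: 5 semitones over a third = augmented.

A3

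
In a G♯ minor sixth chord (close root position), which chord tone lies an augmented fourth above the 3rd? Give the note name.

Spelling the chord: G♯ B D♯ E♯.
The 3rd is B. An augmented fourth above B is E♯.
E♯ is the chord's 6th.

E#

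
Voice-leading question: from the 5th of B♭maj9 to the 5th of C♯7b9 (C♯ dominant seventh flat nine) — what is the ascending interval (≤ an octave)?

The 5th of B♭maj9 is F; the 5th of C♯7b9 (C♯ dominant seventh flat nine) is G♯.
F up to G♯ is 3 semitones, a half step wider than a major second, so the interval is augmented.

augmented second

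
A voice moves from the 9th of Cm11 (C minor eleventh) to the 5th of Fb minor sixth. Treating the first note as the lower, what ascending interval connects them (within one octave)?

diminished 7th

The 9th of Cm11 (C minor eleventh) is D; the 5th of Fb minor sixth is Cb.
D up to Cb is 9 semitones, a whole step narrower than a major seventh, so the interval is diminished.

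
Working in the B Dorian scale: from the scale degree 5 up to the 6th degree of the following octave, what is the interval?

M9

B dorian: B C# D E F# G# A.
The scale degree 5 is F# and the degree 6 (up an octave) is G#.
From F# to G# is 14 semitones, exactly the major ninth.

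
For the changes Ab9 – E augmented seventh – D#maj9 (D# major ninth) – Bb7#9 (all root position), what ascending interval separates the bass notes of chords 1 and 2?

The roots are Ab and E.
From Ab to E: 8 semitones over a fifth = augmented.

augmented fifth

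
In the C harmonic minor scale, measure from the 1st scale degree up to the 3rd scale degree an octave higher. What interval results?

Spelling the C harmonic minor scale: C D Eb F G Ab B.
1st scale degree = C; 3rd degree (up an octave) = Eb.
From C to Eb: 15 semitones over a tenth = minor.

minor tenth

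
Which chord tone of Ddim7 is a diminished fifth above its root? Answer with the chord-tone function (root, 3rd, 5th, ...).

5th

The chord tones of Ddim7 (D diminished seventh) are D–F–Ab–Cb.
The root is D. A diminished fifth above D is Ab.
Ab is the chord's 5th.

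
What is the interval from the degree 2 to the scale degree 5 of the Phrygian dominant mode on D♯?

augmented 4th

D♯ phrygian dominant: D♯ E F𝄪 G♯ A♯ B C♯.
That puts E below A♯.
From E to A♯: 6 semitones over a fourth = augmented.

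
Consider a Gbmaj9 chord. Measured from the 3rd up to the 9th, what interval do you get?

Spelling the chord: Gb Bb Db F Ab.
So we need the interval from Bb up to Ab.
7 letter names make it a seventh; at 10 semitones (a half step narrower than major) the quality is minor.

m7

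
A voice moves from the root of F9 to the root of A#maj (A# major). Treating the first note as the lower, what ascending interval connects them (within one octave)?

The root of F9 is F; the root of A#maj (A# major) is A#.
3 letter names make it a third; at 5 semitones (a half step wider than major) the quality is augmented.

augmented 3rd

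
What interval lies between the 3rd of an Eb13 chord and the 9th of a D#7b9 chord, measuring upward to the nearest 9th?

major sixth

The 3rd of Eb13 is G; the 9th of D#7b9 is E.
G up to E spans 6 letter names and 9 semitones — a major sixth.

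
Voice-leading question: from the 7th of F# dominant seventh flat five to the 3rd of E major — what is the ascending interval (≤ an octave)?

major third

F# dominant seventh flat five has E as its 7th, and E major has G# as its 3rd.
From E to G# is 4 semitones, exactly the major third.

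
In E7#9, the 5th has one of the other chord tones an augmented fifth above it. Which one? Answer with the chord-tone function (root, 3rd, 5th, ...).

E dominant seventh sharp nine is spelled E–G#–B–D–F##.
The 5th is B. An augmented fifth above B is F##.
F## is the chord's 9th.

9th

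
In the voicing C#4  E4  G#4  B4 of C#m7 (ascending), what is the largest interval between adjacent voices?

major third

Adjacent intervals: C#4→E4 = minor third; E4→G#4 = major third; G#4→B4 = minor third.
The largest is E4 to G#4, a major third (4 semitones).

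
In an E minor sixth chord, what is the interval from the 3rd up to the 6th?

Em6 is spelled E, G, B, C♯.
So we need the interval from G up to C♯.
4 letter names make it a fourth; at 6 semitones (a half step wider than perfect) the quality is augmented.

augmented fourth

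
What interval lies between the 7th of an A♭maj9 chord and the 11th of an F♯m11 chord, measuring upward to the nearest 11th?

major third

A♭maj9 has G as its 7th, and F♯m11 has B as its 11th.
From G to B is 4 semitones, exactly the major third.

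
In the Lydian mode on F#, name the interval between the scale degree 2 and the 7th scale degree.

major sixth

F# lydian: F# G# A# B# C# D# E#.
Scale degree 2 = G#; scale degree 7 = E#.
Counting 6 letters and 9 half steps from G# gives a major sixth.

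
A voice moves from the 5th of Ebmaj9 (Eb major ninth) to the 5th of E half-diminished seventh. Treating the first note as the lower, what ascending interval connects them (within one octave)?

Ebmaj9 (Eb major ninth) has Bb as its 5th, and E half-diminished seventh has Bb as its 5th.
From Bb to Bb is 0 semitones, exactly the perfect unison.

P1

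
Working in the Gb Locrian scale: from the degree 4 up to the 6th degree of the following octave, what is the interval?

The scale runs Gb Abb Bbb Cb Dbb Ebb Fb.
So we need the interval from Cb up to Ebb.
10 letter names make it a tenth; at 15 semitones (a half step narrower than major) the quality is minor.

minor 10th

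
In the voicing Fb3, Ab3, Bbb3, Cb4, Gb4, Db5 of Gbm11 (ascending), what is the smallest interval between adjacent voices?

minor second

Adjacent intervals: Fb3→Ab3 = major third; Ab3→Bbb3 = minor second; Bbb3→Cb4 = major second; Cb4→Gb4 = perfect fifth; Gb4→Db5 = perfect fifth.
The smallest is Ab3 to Bbb3, a minor second (1 semitone).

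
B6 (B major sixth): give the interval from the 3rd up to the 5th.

minor third

Spelling the chord: B D♯ F♯ G♯.
The 3rd is D♯ and the 5th is F♯.
From D♯ to F♯: 3 semitones over a third = minor.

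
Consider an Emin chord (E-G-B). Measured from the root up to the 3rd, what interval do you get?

minor third

So we need the interval from E up to G.
From E to G: 3 semitones over a third = minor.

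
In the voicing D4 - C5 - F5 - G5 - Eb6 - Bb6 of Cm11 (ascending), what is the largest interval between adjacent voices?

Adjacent intervals: D4→C5 = minor seventh; C5→F5 = perfect fourth; F5→G5 = major second; G5→Eb6 = minor sixth; Eb6→Bb6 = perfect fifth.
The largest is D4 to C5, a minor seventh (10 semitones).

minor 7th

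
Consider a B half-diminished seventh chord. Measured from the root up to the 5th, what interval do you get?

Spelling the chord: B-D-F-A.
So we need the interval from B up to F.
B up to F is 6 semitones, a half step narrower than a perfect fifth, so the interval is diminished.

diminished fifth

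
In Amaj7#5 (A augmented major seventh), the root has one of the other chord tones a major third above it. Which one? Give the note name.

Spelling the chord: A C♯ E♯ G♯.
The root is A. A major third above A is C♯.
C♯ is the chord's 3rd.

C#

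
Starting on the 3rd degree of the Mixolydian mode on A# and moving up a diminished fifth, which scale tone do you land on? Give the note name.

G#

The scale is A# B# C## D# E# F## G#.
The 3rd degree is C##; a diminished fifth above that is G# — scale degree 7.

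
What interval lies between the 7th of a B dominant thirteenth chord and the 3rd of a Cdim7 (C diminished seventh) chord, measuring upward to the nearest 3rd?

diminished fifth

The 7th of B dominant thirteenth is A; the 3rd of Cdim7 (C diminished seventh) is E♭.
5 letter names make it a fifth; at 6 semitones (a half step narrower than perfect) the quality is diminished.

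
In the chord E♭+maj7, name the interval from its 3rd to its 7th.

The chord tones of E♭ augmented major seventh are E♭-G-B-D.
3rd = G; 7th = D.
Counting 5 letters and 7 half steps from G gives a perfect fifth.

perfect 5th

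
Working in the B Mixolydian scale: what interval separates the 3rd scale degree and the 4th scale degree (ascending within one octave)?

Spelling the B Mixolydian scale: B C# D# E F# G# A.
3rd scale degree = D#; 4th scale degree = E.
D# up to E is 1 semitone, a half step narrower than a major second, so the interval is minor.

minor 2nd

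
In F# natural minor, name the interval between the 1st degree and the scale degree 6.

m6

The scale runs F# G# A B C# D E.
The 1st degree is F# and the degree 6 is D.
F# up to D is 8 semitones, a half step narrower than a major sixth, so the interval is minor.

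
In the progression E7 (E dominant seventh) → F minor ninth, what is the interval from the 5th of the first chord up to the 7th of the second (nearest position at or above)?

E7 (E dominant seventh) has B as its 5th, and F minor ninth has Eb as its 7th.
From B to Eb: 4 semitones over a fourth = diminished.

d4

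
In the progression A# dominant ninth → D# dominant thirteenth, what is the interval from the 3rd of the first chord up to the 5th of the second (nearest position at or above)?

m6

A# dominant ninth has C## as its 3rd, and D# dominant thirteenth has A# as its 5th.
From C## to A#: 8 semitones over a sixth = minor.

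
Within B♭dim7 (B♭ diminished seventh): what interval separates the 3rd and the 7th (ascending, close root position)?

diminished fifth

The chord tones of B♭dim7 are B♭ D♭ F♭ A𝄫.
3rd = D♭; 7th = A𝄫.
5 letter names make it a fifth; at 6 semitones (a half step narrower than perfect) the quality is diminished.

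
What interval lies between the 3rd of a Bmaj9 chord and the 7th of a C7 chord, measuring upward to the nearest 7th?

diminished 6th

Bmaj9 has D# as its 3rd, and C7 has Bb as its 7th.
From D# to Bb: 7 semitones over a sixth = diminished.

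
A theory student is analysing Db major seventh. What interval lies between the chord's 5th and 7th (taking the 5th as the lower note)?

major 3rd

DbM7 is spelled Db F Ab C.
The 5th is Ab and the 7th is C.
Ab up to C spans 3 letter names and 4 semitones — a major third.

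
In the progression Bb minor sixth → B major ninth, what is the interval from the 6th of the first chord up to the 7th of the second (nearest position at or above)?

Bb minor sixth has G as its 6th, and B major ninth has A# as its 7th.
From G to A#: 3 semitones over a second = augmented.

augmented second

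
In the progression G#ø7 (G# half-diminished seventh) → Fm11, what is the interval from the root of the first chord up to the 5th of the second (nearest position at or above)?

G#ø7 (G# half-diminished seventh) has G# as its root, and Fm11 has C as its 5th.
G# up to C is 4 semitones, a half step narrower than a perfect fourth, so the interval is diminished.

d4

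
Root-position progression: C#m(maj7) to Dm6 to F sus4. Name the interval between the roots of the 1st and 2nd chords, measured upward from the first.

minor second

The roots are C# and D.
C# up to D is 1 semitone, a half step narrower than a major second, so the interval is minor.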